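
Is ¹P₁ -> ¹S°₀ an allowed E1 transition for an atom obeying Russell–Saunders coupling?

Initial level: S=0, L=1, J=1, parity even. Final level: S=0, L=0, J=0, parity odd.
Parity must change: even → odd — satisfied.
ΔS = 0: S: 0 → 0 — satisfied.
ΔL = 0, ±1 (not L=0↔0): L: 1 → 0, ΔL = -1 — satisfied.
ΔJ = 0, ±1 (not J=0↔0): J: 1 → 0, ΔJ = -1 — satisfied.
All four E1 rules are satisfied.

allowed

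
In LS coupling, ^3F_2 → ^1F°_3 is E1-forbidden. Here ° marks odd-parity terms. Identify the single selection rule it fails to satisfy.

the ΔS = 0 rule

ΔS = 0: S: 1 → 0 — fails.
Parity must change: even → odd — passes.
ΔJ = 0, ±1 (not J=0↔0): J: 2 → 3, ΔJ = +1 — passes.
ΔL = 0, ±1 (not L=0↔0): L: 3 → 3, ΔL = +0 — passes.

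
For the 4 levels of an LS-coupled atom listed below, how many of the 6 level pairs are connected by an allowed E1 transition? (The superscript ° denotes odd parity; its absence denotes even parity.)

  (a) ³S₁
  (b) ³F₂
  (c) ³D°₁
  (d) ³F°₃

(a)–(b): forbidden (parity, ΔL).
(a)–(c): forbidden (ΔL).
(a)–(d): forbidden (ΔL, ΔJ).
(b)–(c): allowed.
(b)–(d): allowed.
(c)–(d): forbidden (parity, ΔJ).
Allowed pairs: 2 of 6.

2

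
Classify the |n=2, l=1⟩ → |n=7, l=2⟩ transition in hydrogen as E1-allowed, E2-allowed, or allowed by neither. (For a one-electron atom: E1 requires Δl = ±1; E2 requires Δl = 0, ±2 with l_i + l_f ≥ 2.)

E1

Δl = 2 − 1 = +1; l_i + l_f = 3.
E1 (Δl = ±1): satisfied.
E2 (Δl = 0,±2, l_i+l_f ≥ 2): not satisfied.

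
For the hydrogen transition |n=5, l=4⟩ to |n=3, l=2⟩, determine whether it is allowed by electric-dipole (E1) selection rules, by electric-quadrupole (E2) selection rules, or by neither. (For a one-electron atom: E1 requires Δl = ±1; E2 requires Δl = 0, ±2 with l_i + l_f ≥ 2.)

E2

Δl = 2 − 4 = -2; l_i + l_f = 6.
E1 (Δl = ±1): not satisfied.
E2 (Δl = 0,±2, l_i+l_f ≥ 2): satisfied.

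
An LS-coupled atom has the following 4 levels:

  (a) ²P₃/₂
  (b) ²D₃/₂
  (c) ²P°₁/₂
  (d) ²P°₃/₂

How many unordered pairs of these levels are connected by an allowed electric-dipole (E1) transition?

(a)–(b): forbidden (parity).
(a)–(c): allowed.
(a)–(d): allowed.
(b)–(c): allowed.
(b)–(d): allowed.
(c)–(d): forbidden (parity).
Allowed pairs: 4 of 6.

4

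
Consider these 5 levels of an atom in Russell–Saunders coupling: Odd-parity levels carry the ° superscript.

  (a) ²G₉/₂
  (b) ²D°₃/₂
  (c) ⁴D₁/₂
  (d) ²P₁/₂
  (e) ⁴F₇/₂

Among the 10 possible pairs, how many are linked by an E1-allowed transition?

(a)–(b): forbidden (ΔL, ΔJ).
(a)–(c): forbidden (parity, ΔS, ΔL, ΔJ).
(a)–(d): forbidden (parity, ΔL, ΔJ).
(a)–(e): forbidden (parity, ΔS).
(b)–(c): forbidden (ΔS).
(b)–(d): allowed.
(b)–(e): forbidden (ΔS, ΔJ).
(c)–(d): forbidden (parity, ΔS).
(c)–(e): forbidden (parity, ΔJ).
(d)–(e): forbidden (parity, ΔS, ΔL, ΔJ).
Allowed pairs: 1 of 10.

1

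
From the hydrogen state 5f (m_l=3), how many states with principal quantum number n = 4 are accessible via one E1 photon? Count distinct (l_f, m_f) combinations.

E1 requires Δl = ±1, so l_f ∈ {2, 4}; with 0 ≤ l_f ≤ n_f−1 = 3, the allowed l_f values are {2}.
For l_f = 2: m_f ∈ {m_i−1, m_i, m_i+1} ∩ [−2, 2] = {2} → 1 state.
Total: 1.

1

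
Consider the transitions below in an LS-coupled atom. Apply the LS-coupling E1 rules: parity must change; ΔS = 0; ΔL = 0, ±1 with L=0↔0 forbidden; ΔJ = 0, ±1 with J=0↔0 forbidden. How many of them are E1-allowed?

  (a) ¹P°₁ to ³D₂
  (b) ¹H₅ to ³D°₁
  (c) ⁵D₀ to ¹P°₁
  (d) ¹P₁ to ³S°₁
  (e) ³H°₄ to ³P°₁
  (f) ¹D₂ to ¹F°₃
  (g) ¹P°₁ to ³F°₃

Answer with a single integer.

1

(a) forbidden (ΔS fails)
(b) forbidden (ΔS, ΔL, ΔJ fail)
(c) forbidden (ΔS fails)
(d) forbidden (ΔS fails)
(e) forbidden (parity, ΔL, ΔJ fail)
(f) allowed
(g) forbidden (parity, ΔS, ΔL, ΔJ fail)
Total allowed: 1 of 7.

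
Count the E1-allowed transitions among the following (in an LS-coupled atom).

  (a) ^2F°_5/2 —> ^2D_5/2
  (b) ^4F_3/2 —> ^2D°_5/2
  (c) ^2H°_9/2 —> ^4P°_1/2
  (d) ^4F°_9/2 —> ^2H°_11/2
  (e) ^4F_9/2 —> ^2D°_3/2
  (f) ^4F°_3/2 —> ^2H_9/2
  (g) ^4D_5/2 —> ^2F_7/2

1

(a) allowed
(b) forbidden (ΔS fails)
(c) forbidden (parity, ΔS, ΔL, ΔJ fail)
(d) forbidden (parity, ΔS, ΔL fail)
(e) forbidden (ΔS, ΔJ fail)
(f) forbidden (ΔS, ΔL, ΔJ fail)
(g) forbidden (parity, ΔS fail)
Total allowed: 1 of 7.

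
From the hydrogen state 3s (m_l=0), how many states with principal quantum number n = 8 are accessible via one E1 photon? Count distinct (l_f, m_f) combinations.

E1 requires Δl = ±1, so l_f ∈ {-1, 1}; with 0 ≤ l_f ≤ n_f−1 = 7, the allowed l_f values are {1}.
For l_f = 1: m_f ∈ {m_i−1, m_i, m_i+1} ∩ [−1, 1] = {-1, 0, 1} → 3 states.
Total: 3.

3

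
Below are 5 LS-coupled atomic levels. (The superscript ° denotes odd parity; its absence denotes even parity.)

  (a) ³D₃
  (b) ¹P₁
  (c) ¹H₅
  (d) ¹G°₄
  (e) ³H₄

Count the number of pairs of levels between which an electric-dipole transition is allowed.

(a)–(b): forbidden (parity, ΔS, ΔJ).
(a)–(c): forbidden (parity, ΔS, ΔL, ΔJ).
(a)–(d): forbidden (ΔS, ΔL).
(a)–(e): forbidden (parity, ΔL).
(b)–(c): forbidden (parity, ΔL, ΔJ).
(b)–(d): forbidden (ΔL, ΔJ).
(b)–(e): forbidden (parity, ΔS, ΔL, ΔJ).
(c)–(d): allowed.
(c)–(e): forbidden (parity, ΔS).
(d)–(e): forbidden (ΔS).
Allowed pairs: 1 of 10.

1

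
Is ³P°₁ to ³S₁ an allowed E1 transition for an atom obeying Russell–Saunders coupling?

allowed

Initial level: S=1, L=1, J=1, parity odd. Final level: S=1, L=0, J=1, parity even.
Parity must change: odd → even — ✓.
ΔS = 0: S: 1 → 1 — ✓.
ΔL = 0, ±1 (not L=0↔0): L: 1 → 0, ΔL = -1 — ✓.
ΔJ = 0, ±1 (not J=0↔0): J: 1 → 1, ΔJ = +0 — ✓.
All four E1 rules are satisfied.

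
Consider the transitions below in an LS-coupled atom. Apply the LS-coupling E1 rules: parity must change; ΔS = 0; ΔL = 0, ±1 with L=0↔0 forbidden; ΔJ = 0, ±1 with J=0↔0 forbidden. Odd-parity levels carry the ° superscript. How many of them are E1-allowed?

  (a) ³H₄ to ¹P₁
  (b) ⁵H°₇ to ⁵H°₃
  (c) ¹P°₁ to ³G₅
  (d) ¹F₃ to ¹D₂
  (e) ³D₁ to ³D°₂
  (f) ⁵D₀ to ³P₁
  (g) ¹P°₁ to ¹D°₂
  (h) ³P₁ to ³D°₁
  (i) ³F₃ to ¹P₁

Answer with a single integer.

2

(a) forbidden (parity, ΔS, ΔL, ΔJ fail)
(b) forbidden (parity, ΔJ fail)
(c) forbidden (ΔS, ΔL, ΔJ fail)
(d) forbidden (parity fails)
(e) allowed
(f) forbidden (parity, ΔS fail)
(g) forbidden (parity fails)
(h) allowed
(i) forbidden (parity, ΔS, ΔL, ΔJ fail)
Total allowed: 2 of 9.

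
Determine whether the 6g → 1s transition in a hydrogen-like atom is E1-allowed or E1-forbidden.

Δl = 0 − 4 = -4; the E1 rule Δl = ±1 is fails.
The transition is electric-dipole forbidden.

forbidden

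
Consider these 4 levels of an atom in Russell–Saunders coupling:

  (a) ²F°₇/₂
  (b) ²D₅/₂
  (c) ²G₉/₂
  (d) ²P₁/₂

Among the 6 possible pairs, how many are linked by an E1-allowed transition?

2

(a)–(b): allowed.
(a)–(c): allowed.
(a)–(d): forbidden (ΔL, ΔJ).
(b)–(c): forbidden (parity, ΔL, ΔJ).
(b)–(d): forbidden (parity, ΔJ).
(c)–(d): forbidden (parity, ΔL, ΔJ).
Allowed pairs: 2 of 6.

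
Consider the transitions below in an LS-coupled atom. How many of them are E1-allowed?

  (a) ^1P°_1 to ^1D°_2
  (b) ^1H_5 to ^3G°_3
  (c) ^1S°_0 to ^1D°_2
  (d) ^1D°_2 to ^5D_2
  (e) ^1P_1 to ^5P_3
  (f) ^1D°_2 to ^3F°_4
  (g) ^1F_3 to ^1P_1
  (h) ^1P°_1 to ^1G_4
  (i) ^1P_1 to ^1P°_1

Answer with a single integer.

1

(a) forbidden (parity fails)
(b) forbidden (ΔS, ΔJ fail)
(c) forbidden (parity, ΔL, ΔJ fail)
(d) forbidden (ΔS fails)
(e) forbidden (parity, ΔS, ΔJ fail)
(f) forbidden (parity, ΔS, ΔJ fail)
(g) forbidden (parity, ΔL, ΔJ fail)
(h) forbidden (ΔL, ΔJ fail)
(i) allowed
Total allowed: 1 of 9.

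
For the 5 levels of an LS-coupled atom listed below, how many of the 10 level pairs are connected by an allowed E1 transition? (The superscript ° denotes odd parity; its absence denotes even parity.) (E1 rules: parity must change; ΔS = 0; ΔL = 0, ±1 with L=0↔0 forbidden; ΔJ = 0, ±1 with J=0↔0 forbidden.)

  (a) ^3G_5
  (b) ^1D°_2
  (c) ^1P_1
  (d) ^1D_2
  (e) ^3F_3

2

(a)–(b): forbidden (ΔS, ΔL, ΔJ).
(a)–(c): forbidden (parity, ΔS, ΔL, ΔJ).
(a)–(d): forbidden (parity, ΔS, ΔL, ΔJ).
(a)–(e): forbidden (parity, ΔJ).
(b)–(c): allowed.
(b)–(d): allowed.
(b)–(e): forbidden (ΔS).
(c)–(d): forbidden (parity).
(c)–(e): forbidden (parity, ΔS, ΔL, ΔJ).
(d)–(e): forbidden (parity, ΔS).
Allowed pairs: 2 of 10.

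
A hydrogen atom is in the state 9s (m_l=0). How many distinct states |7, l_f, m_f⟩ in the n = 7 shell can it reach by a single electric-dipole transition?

3

E1 requires Δl = ±1, so l_f ∈ {-1, 1}; with 0 ≤ l_f ≤ n_f−1 = 6, the allowed l_f values are {1}.
For l_f = 1: m_f ∈ {m_i−1, m_i, m_i+1} ∩ [−1, 1] = {-1, 0, 1} → 3 states.
Total: 3.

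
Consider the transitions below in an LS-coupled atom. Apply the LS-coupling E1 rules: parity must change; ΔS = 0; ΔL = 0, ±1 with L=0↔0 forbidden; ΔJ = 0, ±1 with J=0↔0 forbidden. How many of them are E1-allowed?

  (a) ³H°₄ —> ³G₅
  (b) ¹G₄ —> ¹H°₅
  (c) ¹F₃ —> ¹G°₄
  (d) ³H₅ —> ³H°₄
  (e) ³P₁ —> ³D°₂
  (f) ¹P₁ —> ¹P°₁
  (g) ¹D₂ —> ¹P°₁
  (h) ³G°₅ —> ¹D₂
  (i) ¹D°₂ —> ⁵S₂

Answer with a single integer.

7

(a) allowed
(b) allowed
(c) allowed
(d) allowed
(e) allowed
(f) allowed
(g) allowed
(h) forbidden (ΔS, ΔL, ΔJ fail)
(i) forbidden (ΔS, ΔL fail)
Total allowed: 7 of 9.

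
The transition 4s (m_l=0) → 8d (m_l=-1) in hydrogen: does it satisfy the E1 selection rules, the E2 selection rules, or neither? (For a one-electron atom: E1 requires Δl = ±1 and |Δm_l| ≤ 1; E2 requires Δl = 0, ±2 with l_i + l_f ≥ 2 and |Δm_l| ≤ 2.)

E2

Δl = 2 − 0 = +2; l_i + l_f = 2.
Δm_l = -1.
E1 (Δl = ±1, |Δm_l| ≤ 1): not satisfied.
E2 (Δl = 0,±2, l_i+l_f ≥ 2, |Δm_l| ≤ 2): satisfied.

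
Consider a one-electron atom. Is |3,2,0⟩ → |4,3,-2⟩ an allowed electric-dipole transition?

forbidden

Initial l = 2, final l = 3, so Δl = +1. E1 requires Δl = ±1: satisfied.
m_l: 0 → -2 (Δm_l = -2). |Δm_l| ≤ 1 violated.
The transition is electric-dipole forbidden.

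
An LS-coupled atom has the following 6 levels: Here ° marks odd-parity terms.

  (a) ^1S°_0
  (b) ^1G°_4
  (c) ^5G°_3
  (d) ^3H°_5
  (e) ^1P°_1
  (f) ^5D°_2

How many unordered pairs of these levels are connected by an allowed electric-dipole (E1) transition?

(a)–(b): forbidden (parity, ΔL, ΔJ).
(a)–(c): forbidden (parity, ΔS, ΔL, ΔJ).
(a)–(d): forbidden (parity, ΔS, ΔL, ΔJ).
(a)–(e): forbidden (parity).
(a)–(f): forbidden (parity, ΔS, ΔL, ΔJ).
(b)–(c): forbidden (parity, ΔS).
(b)–(d): forbidden (parity, ΔS).
(b)–(e): forbidden (parity, ΔL, ΔJ).
(b)–(f): forbidden (parity, ΔS, ΔL, ΔJ).
(c)–(d): forbidden (parity, ΔS, ΔJ).
(c)–(e): forbidden (parity, ΔS, ΔL, ΔJ).
(c)–(f): forbidden (parity, ΔL).
(d)–(e): forbidden (parity, ΔS, ΔL, ΔJ).
(d)–(f): forbidden (parity, ΔS, ΔL, ΔJ).
(e)–(f): forbidden (parity, ΔS).
Allowed pairs: 0 of 15.

0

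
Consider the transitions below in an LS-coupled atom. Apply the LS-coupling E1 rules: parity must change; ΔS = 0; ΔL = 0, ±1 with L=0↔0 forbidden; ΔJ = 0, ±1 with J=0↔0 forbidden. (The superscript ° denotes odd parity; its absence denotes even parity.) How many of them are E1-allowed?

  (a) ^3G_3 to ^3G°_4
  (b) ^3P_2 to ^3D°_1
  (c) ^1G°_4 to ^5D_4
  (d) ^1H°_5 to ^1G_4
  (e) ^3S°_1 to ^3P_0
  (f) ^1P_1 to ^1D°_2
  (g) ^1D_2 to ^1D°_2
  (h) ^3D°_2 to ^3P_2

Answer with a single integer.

7

(a) allowed
(b) allowed
(c) forbidden (ΔS, ΔL fail)
(d) allowed
(e) allowed
(f) allowed
(g) allowed
(h) allowed
Total allowed: 7 of 8.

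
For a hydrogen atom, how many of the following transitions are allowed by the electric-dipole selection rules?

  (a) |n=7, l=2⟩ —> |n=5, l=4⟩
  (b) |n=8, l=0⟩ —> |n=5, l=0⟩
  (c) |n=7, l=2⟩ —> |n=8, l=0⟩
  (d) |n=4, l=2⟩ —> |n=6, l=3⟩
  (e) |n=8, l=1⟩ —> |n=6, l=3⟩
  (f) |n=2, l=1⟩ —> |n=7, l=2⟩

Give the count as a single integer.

(a) forbidden — Δl = +2 (E1 requires Δl = ±1)
(b) forbidden — Δl = +0 (E1 requires Δl = ±1)
(c) forbidden — Δl = -2 (E1 requires Δl = ±1)
(d) allowed
(e) forbidden — Δl = +2 (E1 requires Δl = ±1)
(f) allowed
Total allowed: 2 of 6.

2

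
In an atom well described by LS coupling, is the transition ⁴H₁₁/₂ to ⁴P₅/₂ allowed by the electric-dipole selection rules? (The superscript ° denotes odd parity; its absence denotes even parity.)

Initial level: S=3/2, L=5, J=11/2, parity even. Final level: S=3/2, L=1, J=5/2, parity even.
Parity must change: even → even — fails.
ΔS = 0: S: 3/2 → 3/2 — ok.
ΔL = 0, ±1 (not L=0↔0): L: 5 → 1, ΔL = -4 — fails.
ΔJ = 0, ±1 (not J=0↔0): J: 11/2 → 5/2, ΔJ = -3 — fails.
Rule(s) violated: parity, ΔL, ΔJ.

forbidden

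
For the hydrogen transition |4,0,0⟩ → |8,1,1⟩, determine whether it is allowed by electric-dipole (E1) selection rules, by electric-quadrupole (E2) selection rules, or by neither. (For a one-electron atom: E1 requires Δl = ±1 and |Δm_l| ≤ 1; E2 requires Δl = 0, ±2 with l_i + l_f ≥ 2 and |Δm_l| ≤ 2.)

E1

Δl = 1 − 0 = +1; l_i + l_f = 1.
Δm_l = +1.
E1 (Δl = ±1, |Δm_l| ≤ 1): satisfied.
E2 (Δl = 0,±2, l_i+l_f ≥ 2, |Δm_l| ≤ 2): not satisfied.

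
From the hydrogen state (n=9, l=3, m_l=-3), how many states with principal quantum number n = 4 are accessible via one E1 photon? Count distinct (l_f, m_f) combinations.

1

E1 requires Δl = ±1, so l_f ∈ {2, 4}; with 0 ≤ l_f ≤ n_f−1 = 3, the allowed l_f values are {2}.
For l_f = 2: m_f ∈ {m_i−1, m_i, m_i+1} ∩ [−2, 2] = {-2} → 1 state.
Total: 1.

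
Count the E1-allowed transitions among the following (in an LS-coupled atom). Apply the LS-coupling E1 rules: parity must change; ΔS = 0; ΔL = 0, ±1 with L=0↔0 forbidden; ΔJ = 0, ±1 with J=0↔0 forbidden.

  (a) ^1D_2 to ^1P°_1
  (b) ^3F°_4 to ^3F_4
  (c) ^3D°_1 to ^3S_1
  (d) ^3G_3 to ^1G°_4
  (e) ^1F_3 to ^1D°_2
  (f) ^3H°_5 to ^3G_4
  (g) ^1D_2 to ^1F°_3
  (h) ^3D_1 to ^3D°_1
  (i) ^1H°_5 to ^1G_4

(a) allowed
(b) allowed
(c) forbidden (ΔL fails)
(d) forbidden (ΔS fails)
(e) allowed
(f) allowed
(g) allowed
(h) allowed
(i) allowed
Total allowed: 7 of 9.

7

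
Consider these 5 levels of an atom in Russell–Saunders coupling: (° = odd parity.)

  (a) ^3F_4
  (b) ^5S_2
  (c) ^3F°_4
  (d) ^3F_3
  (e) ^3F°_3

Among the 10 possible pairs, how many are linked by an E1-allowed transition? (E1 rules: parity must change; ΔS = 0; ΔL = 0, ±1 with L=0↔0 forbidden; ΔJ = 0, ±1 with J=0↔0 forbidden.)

4

(a)–(b): forbidden (parity, ΔS, ΔL, ΔJ).
(a)–(c): allowed.
(a)–(d): forbidden (parity).
(a)–(e): allowed.
(b)–(c): forbidden (ΔS, ΔL, ΔJ).
(b)–(d): forbidden (parity, ΔS, ΔL).
(b)–(e): forbidden (ΔS, ΔL).
(c)–(d): allowed.
(c)–(e): forbidden (parity).
(d)–(e): allowed.
Allowed pairs: 4 of 10.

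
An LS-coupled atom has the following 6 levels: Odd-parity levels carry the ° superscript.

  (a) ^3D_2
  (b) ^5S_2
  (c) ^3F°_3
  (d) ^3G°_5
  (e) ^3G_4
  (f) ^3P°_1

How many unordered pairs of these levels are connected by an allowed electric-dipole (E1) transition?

(a)–(b): forbidden (parity, ΔS, ΔL).
(a)–(c): allowed.
(a)–(d): forbidden (ΔL, ΔJ).
(a)–(e): forbidden (parity, ΔL, ΔJ).
(a)–(f): allowed.
(b)–(c): forbidden (ΔS, ΔL).
(b)–(d): forbidden (ΔS, ΔL, ΔJ).
(b)–(e): forbidden (parity, ΔS, ΔL, ΔJ).
(b)–(f): forbidden (ΔS).
(c)–(d): forbidden (parity, ΔJ).
(c)–(e): allowed.
(c)–(f): forbidden (parity, ΔL, ΔJ).
(d)–(e): allowed.
(d)–(f): forbidden (parity, ΔL, ΔJ).
(e)–(f): forbidden (ΔL, ΔJ).
Allowed pairs: 4 of 15.

4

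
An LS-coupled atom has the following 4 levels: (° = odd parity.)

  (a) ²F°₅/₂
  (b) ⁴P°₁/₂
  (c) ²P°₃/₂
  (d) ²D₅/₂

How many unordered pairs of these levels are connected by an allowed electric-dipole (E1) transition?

(a)–(b): forbidden (parity, ΔS, ΔL, ΔJ).
(a)–(c): forbidden (parity, ΔL).
(a)–(d): allowed.
(b)–(c): forbidden (parity, ΔS).
(b)–(d): forbidden (ΔS, ΔJ).
(c)–(d): allowed.
Allowed pairs: 2 of 6.

2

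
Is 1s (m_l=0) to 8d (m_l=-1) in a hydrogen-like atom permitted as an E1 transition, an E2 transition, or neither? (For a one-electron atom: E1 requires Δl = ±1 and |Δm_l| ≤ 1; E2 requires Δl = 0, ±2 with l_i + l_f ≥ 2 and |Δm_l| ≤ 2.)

Δl = 2 − 0 = +2; l_i + l_f = 2.
Δm_l = -1.
E1 (Δl = ±1, |Δm_l| ≤ 1): not satisfied.
E2 (Δl = 0,±2, l_i+l_f ≥ 2, |Δm_l| ≤ 2): satisfied.

E2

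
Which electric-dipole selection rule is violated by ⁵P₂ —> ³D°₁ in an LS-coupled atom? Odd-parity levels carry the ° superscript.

Reading off the term symbols: S 2→1, L 1→2, J 2→1, parity even→odd.
ΔS = 0: S: 2 → 1 — violated.
ΔJ = 0, ±1 (not J=0↔0): J: 2 → 1, ΔJ = -1 — satisfied.
Parity must change: even → odd — satisfied.
ΔL = 0, ±1 (not L=0↔0): L: 1 → 2, ΔL = +1 — satisfied.

the ΔS = 0 rule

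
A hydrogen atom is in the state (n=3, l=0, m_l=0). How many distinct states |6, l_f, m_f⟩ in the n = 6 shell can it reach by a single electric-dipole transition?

E1 requires Δl = ±1, so l_f ∈ {-1, 1}; with 0 ≤ l_f ≤ n_f−1 = 5, the allowed l_f values are {1}.
For l_f = 1: m_f ∈ {m_i−1, m_i, m_i+1} ∩ [−1, 1] = {-1, 0, 1} → 3 states.
Total: 3.

3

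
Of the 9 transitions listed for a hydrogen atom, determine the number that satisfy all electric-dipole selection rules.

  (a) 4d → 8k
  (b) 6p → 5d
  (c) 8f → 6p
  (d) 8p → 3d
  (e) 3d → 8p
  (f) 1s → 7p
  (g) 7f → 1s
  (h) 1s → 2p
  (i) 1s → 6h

(a) forbidden — Δl = +5 (E1 requires Δl = ±1)
(b) allowed
(c) forbidden — Δl = -2 (E1 requires Δl = ±1)
(d) allowed
(e) allowed
(f) allowed
(g) forbidden — Δl = -3 (E1 requires Δl = ±1)
(h) allowed
(i) forbidden — Δl = +5 (E1 requires Δl = ±1)
Total allowed: 5 of 9.

5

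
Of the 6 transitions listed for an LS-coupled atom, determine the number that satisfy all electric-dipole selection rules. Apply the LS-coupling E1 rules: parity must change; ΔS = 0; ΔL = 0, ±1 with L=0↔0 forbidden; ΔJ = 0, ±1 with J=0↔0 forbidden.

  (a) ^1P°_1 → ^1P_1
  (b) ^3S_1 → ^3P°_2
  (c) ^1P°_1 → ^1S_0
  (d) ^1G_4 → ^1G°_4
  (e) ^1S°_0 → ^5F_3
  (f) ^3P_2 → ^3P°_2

(a) allowed
(b) allowed
(c) allowed
(d) allowed
(e) forbidden (ΔS, ΔL, ΔJ fail)
(f) allowed
Total allowed: 5 of 6.

5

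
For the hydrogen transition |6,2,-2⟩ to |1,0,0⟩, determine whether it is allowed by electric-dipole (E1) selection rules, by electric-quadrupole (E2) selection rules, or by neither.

E2

Δl = 0 − 2 = -2; l_i + l_f = 2.
Δm_l = +2.
E1 (Δl = ±1, |Δm_l| ≤ 1): not satisfied.
E2 (Δl = 0,±2, l_i+l_f ≥ 2, |Δm_l| ≤ 2): satisfied.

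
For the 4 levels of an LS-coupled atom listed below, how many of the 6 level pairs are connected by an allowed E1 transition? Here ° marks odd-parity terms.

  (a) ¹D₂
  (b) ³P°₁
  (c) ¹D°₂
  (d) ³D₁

(a)–(b): forbidden (ΔS).
(a)–(c): allowed.
(a)–(d): forbidden (parity, ΔS).
(b)–(c): forbidden (parity, ΔS).
(b)–(d): allowed.
(c)–(d): forbidden (ΔS).
Allowed pairs: 2 of 6.

2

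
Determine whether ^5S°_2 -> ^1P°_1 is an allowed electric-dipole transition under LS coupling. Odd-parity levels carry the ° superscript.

Parity must change: odd → odd — fails.
ΔS = 0: S: 2 → 0 — fails.
ΔL = 0, ±1 (not L=0↔0): L: 0 → 1, ΔL = +1 — passes.
ΔJ = 0, ±1 (not J=0↔0): J: 2 → 1, ΔJ = -1 — passes.
Rule(s) violated: parity, ΔS.

forbidden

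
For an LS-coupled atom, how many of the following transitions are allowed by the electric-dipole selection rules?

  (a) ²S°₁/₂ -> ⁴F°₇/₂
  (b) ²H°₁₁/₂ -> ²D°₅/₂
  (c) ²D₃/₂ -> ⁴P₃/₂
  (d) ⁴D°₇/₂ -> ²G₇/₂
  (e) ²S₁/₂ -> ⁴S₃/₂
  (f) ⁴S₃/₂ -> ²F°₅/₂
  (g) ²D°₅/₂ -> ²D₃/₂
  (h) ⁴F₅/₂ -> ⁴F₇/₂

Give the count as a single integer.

(a) forbidden (parity, ΔS, ΔL, ΔJ fail)
(b) forbidden (parity, ΔL, ΔJ fail)
(c) forbidden (parity, ΔS fail)
(d) forbidden (ΔS, ΔL fail)
(e) forbidden (parity, ΔS, ΔL fail)
(f) forbidden (ΔS, ΔL fail)
(g) allowed
(h) forbidden (parity fails)
Total allowed: 1 of 8.

1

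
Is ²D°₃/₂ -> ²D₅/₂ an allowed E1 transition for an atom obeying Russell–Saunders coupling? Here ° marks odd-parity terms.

ΔL = 0, ±1 (not L=0↔0): L: 2 → 2, ΔL = +0 — satisfied.
Parity must change: odd → even — satisfied.
ΔS = 0: S: 1/2 → 1/2 — satisfied.
ΔJ = 0, ±1 (not J=0↔0): J: 3/2 → 5/2, ΔJ = +1 — satisfied.
All four E1 rules are satisfied.

allowed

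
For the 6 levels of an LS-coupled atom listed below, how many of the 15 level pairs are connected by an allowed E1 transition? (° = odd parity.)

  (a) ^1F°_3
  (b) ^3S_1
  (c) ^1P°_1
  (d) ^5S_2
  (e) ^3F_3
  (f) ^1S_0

1

(a)–(b): forbidden (ΔS, ΔL, ΔJ).
(a)–(c): forbidden (parity, ΔL, ΔJ).
(a)–(d): forbidden (ΔS, ΔL).
(a)–(e): forbidden (ΔS).
(a)–(f): forbidden (ΔL, ΔJ).
(b)–(c): forbidden (ΔS).
(b)–(d): forbidden (parity, ΔS, ΔL).
(b)–(e): forbidden (parity, ΔL, ΔJ).
(b)–(f): forbidden (parity, ΔS, ΔL).
(c)–(d): forbidden (ΔS).
(c)–(e): forbidden (ΔS, ΔL, ΔJ).
(c)–(f): allowed.
(d)–(e): forbidden (parity, ΔS, ΔL).
(d)–(f): forbidden (parity, ΔS, ΔL, ΔJ).
(e)–(f): forbidden (parity, ΔS, ΔL, ΔJ).
Allowed pairs: 1 of 15.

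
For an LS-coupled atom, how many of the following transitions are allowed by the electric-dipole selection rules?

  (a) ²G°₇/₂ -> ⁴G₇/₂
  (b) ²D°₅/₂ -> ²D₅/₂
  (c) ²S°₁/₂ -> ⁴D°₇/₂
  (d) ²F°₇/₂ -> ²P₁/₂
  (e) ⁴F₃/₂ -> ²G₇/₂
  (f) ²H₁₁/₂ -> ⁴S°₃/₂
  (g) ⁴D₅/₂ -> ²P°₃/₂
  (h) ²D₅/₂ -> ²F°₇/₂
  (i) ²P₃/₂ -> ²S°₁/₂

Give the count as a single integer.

(a) forbidden (ΔS fails)
(b) allowed
(c) forbidden (parity, ΔS, ΔL, ΔJ fail)
(d) forbidden (ΔL, ΔJ fail)
(e) forbidden (parity, ΔS, ΔJ fail)
(f) forbidden (ΔS, ΔL, ΔJ fail)
(g) forbidden (ΔS fails)
(h) allowed
(i) allowed
Total allowed: 3 of 9.

3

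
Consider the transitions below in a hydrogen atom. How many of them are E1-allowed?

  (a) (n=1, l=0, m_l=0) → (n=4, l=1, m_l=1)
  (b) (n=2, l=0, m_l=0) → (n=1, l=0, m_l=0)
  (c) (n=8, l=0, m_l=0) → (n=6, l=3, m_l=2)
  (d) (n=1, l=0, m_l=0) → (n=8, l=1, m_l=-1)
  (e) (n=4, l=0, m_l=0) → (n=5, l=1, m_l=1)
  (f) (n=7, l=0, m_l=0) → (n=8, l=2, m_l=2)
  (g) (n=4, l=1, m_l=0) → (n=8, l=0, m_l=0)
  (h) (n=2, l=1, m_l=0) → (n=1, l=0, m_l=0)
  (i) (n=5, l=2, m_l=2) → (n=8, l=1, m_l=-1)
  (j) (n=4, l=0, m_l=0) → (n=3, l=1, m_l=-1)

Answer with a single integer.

6

(a) allowed
(b) forbidden — Δl = +0 (E1 requires Δl = ±1)
(c) forbidden — Δl = +3 (E1 requires Δl = ±1); Δm_l = +2 (E1 requires Δm_l = 0, ±1)
(d) allowed
(e) allowed
(f) forbidden — Δl = +2 (E1 requires Δl = ±1); Δm_l = +2 (E1 requires Δm_l = 0, ±1)
(g) allowed
(h) allowed
(i) forbidden — Δm_l = -3 (E1 requires Δm_l = 0, ±1)
(j) allowed
Total allowed: 6 of 10.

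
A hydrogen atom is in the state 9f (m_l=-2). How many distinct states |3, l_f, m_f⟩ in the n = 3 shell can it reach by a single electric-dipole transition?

E1 requires Δl = ±1, so l_f ∈ {2, 4}; with 0 ≤ l_f ≤ n_f−1 = 2, the allowed l_f values are {2}.
For l_f = 2: m_f ∈ {m_i−1, m_i, m_i+1} ∩ [−2, 2] = {-2, -1} → 2 states.
Total: 2.

2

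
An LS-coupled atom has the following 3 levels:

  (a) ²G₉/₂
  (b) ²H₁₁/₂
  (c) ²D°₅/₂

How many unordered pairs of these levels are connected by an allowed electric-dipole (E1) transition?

0

(a)–(b): forbidden (parity).
(a)–(c): forbidden (ΔL, ΔJ).
(b)–(c): forbidden (ΔL, ΔJ).
Allowed pairs: 0 of 3.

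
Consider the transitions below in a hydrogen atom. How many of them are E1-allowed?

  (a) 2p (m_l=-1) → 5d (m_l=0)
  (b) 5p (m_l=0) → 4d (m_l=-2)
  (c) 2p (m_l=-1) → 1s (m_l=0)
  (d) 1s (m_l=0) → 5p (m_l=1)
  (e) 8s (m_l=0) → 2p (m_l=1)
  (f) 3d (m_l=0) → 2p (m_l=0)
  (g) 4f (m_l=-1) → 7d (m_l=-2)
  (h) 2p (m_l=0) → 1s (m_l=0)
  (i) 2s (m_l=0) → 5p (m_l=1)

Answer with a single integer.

(a) allowed
(b) forbidden — Δm_l = -2 (E1 requires Δm_l = 0, ±1)
(c) allowed
(d) allowed
(e) allowed
(f) allowed
(g) allowed
(h) allowed
(i) allowed
Total allowed: 8 of 9.

8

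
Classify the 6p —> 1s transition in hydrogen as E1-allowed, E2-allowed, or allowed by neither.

Δl = 0 − 1 = -1; l_i + l_f = 1.
E1 (Δl = ±1): satisfied.
E2 (Δl = 0,±2, l_i+l_f ≥ 2): not satisfied.

E1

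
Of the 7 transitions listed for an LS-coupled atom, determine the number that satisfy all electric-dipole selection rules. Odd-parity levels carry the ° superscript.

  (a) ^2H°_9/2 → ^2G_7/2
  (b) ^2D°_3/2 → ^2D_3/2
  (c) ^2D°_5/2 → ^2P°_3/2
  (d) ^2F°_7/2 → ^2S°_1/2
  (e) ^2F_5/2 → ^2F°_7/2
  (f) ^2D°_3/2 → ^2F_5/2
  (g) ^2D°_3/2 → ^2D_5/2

(a) allowed
(b) allowed
(c) forbidden (parity fails)
(d) forbidden (parity, ΔL, ΔJ fail)
(e) allowed
(f) allowed
(g) allowed
Total allowed: 5 of 7.

5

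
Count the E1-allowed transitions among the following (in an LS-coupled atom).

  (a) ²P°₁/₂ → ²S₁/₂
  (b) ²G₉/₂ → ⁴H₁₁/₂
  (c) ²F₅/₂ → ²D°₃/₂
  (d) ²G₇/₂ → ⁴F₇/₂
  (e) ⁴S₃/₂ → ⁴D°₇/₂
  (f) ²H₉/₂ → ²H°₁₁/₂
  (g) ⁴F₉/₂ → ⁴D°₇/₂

(a) allowed
(b) forbidden (parity, ΔS fail)
(c) allowed
(d) forbidden (parity, ΔS fail)
(e) forbidden (ΔL, ΔJ fail)
(f) allowed
(g) allowed
Total allowed: 4 of 7.

4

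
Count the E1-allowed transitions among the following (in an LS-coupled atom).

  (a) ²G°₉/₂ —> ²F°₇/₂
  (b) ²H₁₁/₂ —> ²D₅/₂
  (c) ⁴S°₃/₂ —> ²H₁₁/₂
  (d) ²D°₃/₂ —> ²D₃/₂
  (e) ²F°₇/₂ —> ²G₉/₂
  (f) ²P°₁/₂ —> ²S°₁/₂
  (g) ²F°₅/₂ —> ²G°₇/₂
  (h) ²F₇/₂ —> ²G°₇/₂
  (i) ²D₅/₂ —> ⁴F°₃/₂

(a) forbidden (parity fails)
(b) forbidden (parity, ΔL, ΔJ fail)
(c) forbidden (ΔS, ΔL, ΔJ fail)
(d) allowed
(e) allowed
(f) forbidden (parity fails)
(g) forbidden (parity fails)
(h) allowed
(i) forbidden (ΔS fails)
Total allowed: 3 of 9.

3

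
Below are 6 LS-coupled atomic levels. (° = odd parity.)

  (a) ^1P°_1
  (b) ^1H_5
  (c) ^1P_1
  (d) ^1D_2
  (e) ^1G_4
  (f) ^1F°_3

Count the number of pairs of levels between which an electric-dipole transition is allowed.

4

(a)–(b): forbidden (ΔL, ΔJ).
(a)–(c): allowed.
(a)–(d): allowed.
(a)–(e): forbidden (ΔL, ΔJ).
(a)–(f): forbidden (parity, ΔL, ΔJ).
(b)–(c): forbidden (parity, ΔL, ΔJ).
(b)–(d): forbidden (parity, ΔL, ΔJ).
(b)–(e): forbidden (parity).
(b)–(f): forbidden (ΔL, ΔJ).
(c)–(d): forbidden (parity).
(c)–(e): forbidden (parity, ΔL, ΔJ).
(c)–(f): forbidden (ΔL, ΔJ).
(d)–(e): forbidden (parity, ΔL, ΔJ).
(d)–(f): allowed.
(e)–(f): allowed.
Allowed pairs: 4 of 15.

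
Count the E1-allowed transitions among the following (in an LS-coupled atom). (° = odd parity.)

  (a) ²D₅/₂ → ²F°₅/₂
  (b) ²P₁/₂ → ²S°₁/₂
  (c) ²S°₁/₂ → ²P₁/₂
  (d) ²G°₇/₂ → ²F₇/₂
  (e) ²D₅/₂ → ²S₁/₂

4

(a) allowed
(b) allowed
(c) allowed
(d) allowed
(e) forbidden (parity, ΔL, ΔJ fail)
Total allowed: 4 of 5.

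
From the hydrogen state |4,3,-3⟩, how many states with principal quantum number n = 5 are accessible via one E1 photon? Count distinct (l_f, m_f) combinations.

E1 requires Δl = ±1, so l_f ∈ {2, 4}; with 0 ≤ l_f ≤ n_f−1 = 4, the allowed l_f values are {2, 4}.
For l_f = 2: m_f ∈ {m_i−1, m_i, m_i+1} ∩ [−2, 2] = {-2} → 1 state.
For l_f = 4: m_f ∈ {m_i−1, m_i, m_i+1} ∩ [−4, 4] = {-4, -3, -2} → 3 states.
Total: 4.

4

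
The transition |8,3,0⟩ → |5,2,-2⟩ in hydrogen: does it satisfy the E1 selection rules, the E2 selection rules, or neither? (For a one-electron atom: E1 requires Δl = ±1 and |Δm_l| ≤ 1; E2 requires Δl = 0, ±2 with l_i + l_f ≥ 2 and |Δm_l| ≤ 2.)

Δl = 2 − 3 = -1; l_i + l_f = 5.
Δm_l = -2.
E1 (Δl = ±1, |Δm_l| ≤ 1): not satisfied.
E2 (Δl = 0,±2, l_i+l_f ≥ 2, |Δm_l| ≤ 2): not satisfied.

neither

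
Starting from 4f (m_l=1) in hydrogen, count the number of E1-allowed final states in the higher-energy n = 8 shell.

6

E1 requires Δl = ±1, so l_f ∈ {2, 4}; with 0 ≤ l_f ≤ n_f−1 = 7, the allowed l_f values are {2, 4}.
For l_f = 2: m_f ∈ {m_i−1, m_i, m_i+1} ∩ [−2, 2] = {0, 1, 2} → 3 states.
For l_f = 4: m_f ∈ {m_i−1, m_i, m_i+1} ∩ [−4, 4] = {0, 1, 2} → 3 states.
Total: 6.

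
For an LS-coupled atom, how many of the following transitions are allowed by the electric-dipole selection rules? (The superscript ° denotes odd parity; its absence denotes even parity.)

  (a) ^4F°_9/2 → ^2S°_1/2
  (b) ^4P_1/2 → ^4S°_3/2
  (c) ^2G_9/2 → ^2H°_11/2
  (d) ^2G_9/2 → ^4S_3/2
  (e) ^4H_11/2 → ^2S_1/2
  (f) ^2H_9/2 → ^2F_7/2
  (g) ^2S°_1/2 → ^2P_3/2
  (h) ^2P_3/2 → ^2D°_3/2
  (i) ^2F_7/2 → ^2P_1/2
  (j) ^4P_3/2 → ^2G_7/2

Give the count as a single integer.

(a) forbidden (parity, ΔS, ΔL, ΔJ fail)
(b) allowed
(c) allowed
(d) forbidden (parity, ΔS, ΔL, ΔJ fail)
(e) forbidden (parity, ΔS, ΔL, ΔJ fail)
(f) forbidden (parity, ΔL fail)
(g) allowed
(h) allowed
(i) forbidden (parity, ΔL, ΔJ fail)
(j) forbidden (parity, ΔS, ΔL, ΔJ fail)
Total allowed: 4 of 10.

4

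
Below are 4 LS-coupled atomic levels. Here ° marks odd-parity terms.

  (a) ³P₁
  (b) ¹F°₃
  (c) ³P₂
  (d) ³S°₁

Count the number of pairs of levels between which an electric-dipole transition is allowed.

2

(a)–(b): forbidden (ΔS, ΔL, ΔJ).
(a)–(c): forbidden (parity).
(a)–(d): allowed.
(b)–(c): forbidden (ΔS, ΔL).
(b)–(d): forbidden (parity, ΔS, ΔL, ΔJ).
(c)–(d): allowed.
Allowed pairs: 2 of 6.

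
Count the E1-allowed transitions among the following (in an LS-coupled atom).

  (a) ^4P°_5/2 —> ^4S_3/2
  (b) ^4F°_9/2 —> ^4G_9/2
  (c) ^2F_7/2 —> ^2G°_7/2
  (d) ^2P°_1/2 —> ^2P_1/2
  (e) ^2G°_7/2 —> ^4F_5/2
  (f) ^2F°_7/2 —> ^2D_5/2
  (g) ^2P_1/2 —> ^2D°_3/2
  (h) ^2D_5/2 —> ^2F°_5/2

7

(a) allowed
(b) allowed
(c) allowed
(d) allowed
(e) forbidden (ΔS fails)
(f) allowed
(g) allowed
(h) allowed
Total allowed: 7 of 8.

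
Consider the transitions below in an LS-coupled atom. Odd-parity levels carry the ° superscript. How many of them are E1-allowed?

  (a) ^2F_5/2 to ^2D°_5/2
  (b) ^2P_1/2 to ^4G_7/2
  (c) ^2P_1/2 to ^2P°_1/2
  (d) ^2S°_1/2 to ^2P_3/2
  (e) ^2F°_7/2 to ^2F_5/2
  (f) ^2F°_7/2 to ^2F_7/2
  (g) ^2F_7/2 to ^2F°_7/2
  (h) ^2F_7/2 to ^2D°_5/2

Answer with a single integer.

(a) allowed
(b) forbidden (parity, ΔS, ΔL, ΔJ fail)
(c) allowed
(d) allowed
(e) allowed
(f) allowed
(g) allowed
(h) allowed
Total allowed: 7 of 8.

7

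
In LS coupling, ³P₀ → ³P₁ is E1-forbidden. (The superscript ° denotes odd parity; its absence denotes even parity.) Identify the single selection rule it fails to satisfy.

Parity must change: even → even — violated.
ΔS = 0: S: 1 → 1 — satisfied.
ΔL = 0, ±1 (not L=0↔0): L: 1 → 1, ΔL = +0 — satisfied.
ΔJ = 0, ±1 (not J=0↔0): J: 0 → 1, ΔJ = +1 — satisfied.

parity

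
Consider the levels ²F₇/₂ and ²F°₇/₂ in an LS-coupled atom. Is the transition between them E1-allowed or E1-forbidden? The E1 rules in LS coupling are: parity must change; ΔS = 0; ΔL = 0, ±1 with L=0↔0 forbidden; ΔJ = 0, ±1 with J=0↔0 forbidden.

Parity must change: even → odd — passes.
ΔL = 0, ±1 (not L=0↔0): L: 3 → 3, ΔL = +0 — passes.
ΔS = 0: S: 1/2 → 1/2 — passes.
ΔJ = 0, ±1 (not J=0↔0): J: 7/2 → 7/2, ΔJ = +0 — passes.
All four E1 rules are satisfied.

allowed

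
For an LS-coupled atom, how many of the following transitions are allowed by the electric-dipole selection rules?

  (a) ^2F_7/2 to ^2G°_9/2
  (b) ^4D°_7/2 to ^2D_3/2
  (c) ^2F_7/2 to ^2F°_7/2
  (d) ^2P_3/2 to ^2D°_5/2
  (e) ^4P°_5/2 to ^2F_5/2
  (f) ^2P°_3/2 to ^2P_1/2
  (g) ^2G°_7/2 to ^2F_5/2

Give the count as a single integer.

5

(a) allowed
(b) forbidden (ΔS, ΔJ fail)
(c) allowed
(d) allowed
(e) forbidden (ΔS, ΔL fail)
(f) allowed
(g) allowed
Total allowed: 5 of 7.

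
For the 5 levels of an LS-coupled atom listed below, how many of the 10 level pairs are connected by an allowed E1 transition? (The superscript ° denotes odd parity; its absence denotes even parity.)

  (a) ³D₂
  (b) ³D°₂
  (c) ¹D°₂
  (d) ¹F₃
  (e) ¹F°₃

(a)–(b): allowed.
(a)–(c): forbidden (ΔS).
(a)–(d): forbidden (parity, ΔS).
(a)–(e): forbidden (ΔS).
(b)–(c): forbidden (parity, ΔS).
(b)–(d): forbidden (ΔS).
(b)–(e): forbidden (parity, ΔS).
(c)–(d): allowed.
(c)–(e): forbidden (parity).
(d)–(e): allowed.
Allowed pairs: 3 of 10.

3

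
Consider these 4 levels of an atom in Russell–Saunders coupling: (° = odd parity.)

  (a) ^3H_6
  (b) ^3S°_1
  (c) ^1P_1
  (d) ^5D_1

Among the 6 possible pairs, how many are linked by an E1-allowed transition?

(a)–(b): forbidden (ΔL, ΔJ).
(a)–(c): forbidden (parity, ΔS, ΔL, ΔJ).
(a)–(d): forbidden (parity, ΔS, ΔL, ΔJ).
(b)–(c): forbidden (ΔS).
(b)–(d): forbidden (ΔS, ΔL).
(c)–(d): forbidden (parity, ΔS).
Allowed pairs: 0 of 6.

0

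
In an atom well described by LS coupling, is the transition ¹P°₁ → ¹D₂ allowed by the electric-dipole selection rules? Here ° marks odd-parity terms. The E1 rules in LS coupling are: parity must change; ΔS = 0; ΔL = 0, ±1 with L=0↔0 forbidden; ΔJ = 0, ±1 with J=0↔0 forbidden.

allowed

Reading off the term symbols: S 0→0, L 1→2, J 1→2, parity odd→even.
Parity must change: odd → even — passes.
ΔS = 0: S: 0 → 0 — passes.
ΔL = 0, ±1 (not L=0↔0): L: 1 → 2, ΔL = +1 — passes.
ΔJ = 0, ±1 (not J=0↔0): J: 1 → 2, ΔJ = +1 — passes.
All four E1 rules are satisfied.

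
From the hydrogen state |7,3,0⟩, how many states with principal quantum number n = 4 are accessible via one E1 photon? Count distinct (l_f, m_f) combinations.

3

E1 requires Δl = ±1, so l_f ∈ {2, 4}; with 0 ≤ l_f ≤ n_f−1 = 3, the allowed l_f values are {2}.
For l_f = 2: m_f ∈ {m_i−1, m_i, m_i+1} ∩ [−2, 2] = {-1, 0, 1} → 3 states.
Total: 3.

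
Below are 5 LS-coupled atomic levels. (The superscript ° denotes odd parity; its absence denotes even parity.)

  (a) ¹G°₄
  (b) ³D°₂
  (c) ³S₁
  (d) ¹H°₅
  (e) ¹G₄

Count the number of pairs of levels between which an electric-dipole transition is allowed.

2

(a)–(b): forbidden (parity, ΔS, ΔL, ΔJ).
(a)–(c): forbidden (ΔS, ΔL, ΔJ).
(a)–(d): forbidden (parity).
(a)–(e): allowed.
(b)–(c): forbidden (ΔL).
(b)–(d): forbidden (parity, ΔS, ΔL, ΔJ).
(b)–(e): forbidden (ΔS, ΔL, ΔJ).
(c)–(d): forbidden (ΔS, ΔL, ΔJ).
(c)–(e): forbidden (parity, ΔS, ΔL, ΔJ).
(d)–(e): allowed.
Allowed pairs: 2 of 10.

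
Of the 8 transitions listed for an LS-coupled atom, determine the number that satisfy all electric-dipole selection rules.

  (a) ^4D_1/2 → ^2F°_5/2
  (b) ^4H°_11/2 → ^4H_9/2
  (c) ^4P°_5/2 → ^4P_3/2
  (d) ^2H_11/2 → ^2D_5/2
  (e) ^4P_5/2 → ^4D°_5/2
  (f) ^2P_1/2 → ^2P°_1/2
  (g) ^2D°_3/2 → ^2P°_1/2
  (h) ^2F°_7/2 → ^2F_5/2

(a) forbidden (ΔS, ΔJ fail)
(b) allowed
(c) allowed
(d) forbidden (parity, ΔL, ΔJ fail)
(e) allowed
(f) allowed
(g) forbidden (parity fails)
(h) allowed
Total allowed: 5 of 8.

5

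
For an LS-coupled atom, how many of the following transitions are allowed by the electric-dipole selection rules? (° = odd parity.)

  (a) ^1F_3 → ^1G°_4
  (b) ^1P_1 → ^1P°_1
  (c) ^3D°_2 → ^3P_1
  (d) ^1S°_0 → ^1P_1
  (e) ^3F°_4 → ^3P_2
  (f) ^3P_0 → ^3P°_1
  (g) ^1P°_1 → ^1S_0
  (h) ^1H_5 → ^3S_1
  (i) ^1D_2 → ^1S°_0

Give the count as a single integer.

(a) allowed
(b) allowed
(c) allowed
(d) allowed
(e) forbidden (ΔL, ΔJ fail)
(f) allowed
(g) allowed
(h) forbidden (parity, ΔS, ΔL, ΔJ fail)
(i) forbidden (ΔL, ΔJ fail)
Total allowed: 6 of 9.

6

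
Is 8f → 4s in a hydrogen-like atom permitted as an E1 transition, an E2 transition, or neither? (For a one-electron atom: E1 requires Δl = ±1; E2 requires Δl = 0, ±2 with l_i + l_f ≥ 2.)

neither

Δl = 0 − 3 = -3; l_i + l_f = 3.
E1 (Δl = ±1): not satisfied.
E2 (Δl = 0,±2, l_i+l_f ≥ 2): not satisfied.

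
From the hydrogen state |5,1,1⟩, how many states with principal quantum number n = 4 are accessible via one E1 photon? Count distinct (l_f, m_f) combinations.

4

E1 requires Δl = ±1, so l_f ∈ {0, 2}; with 0 ≤ l_f ≤ n_f−1 = 3, the allowed l_f values are {0, 2}.
For l_f = 0: m_f ∈ {m_i−1, m_i, m_i+1} ∩ [−0, 0] = {0} → 1 state.
For l_f = 2: m_f ∈ {m_i−1, m_i, m_i+1} ∩ [−2, 2] = {0, 1, 2} → 3 states.
Total: 4.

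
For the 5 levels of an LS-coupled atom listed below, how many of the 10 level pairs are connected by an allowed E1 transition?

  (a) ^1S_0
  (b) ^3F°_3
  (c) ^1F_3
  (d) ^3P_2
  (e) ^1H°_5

(a)–(b): forbidden (ΔS, ΔL, ΔJ).
(a)–(c): forbidden (parity, ΔL, ΔJ).
(a)–(d): forbidden (parity, ΔS, ΔJ).
(a)–(e): forbidden (ΔL, ΔJ).
(b)–(c): forbidden (ΔS).
(b)–(d): forbidden (ΔL).
(b)–(e): forbidden (parity, ΔS, ΔL, ΔJ).
(c)–(d): forbidden (parity, ΔS, ΔL).
(c)–(e): forbidden (ΔL, ΔJ).
(d)–(e): forbidden (ΔS, ΔL, ΔJ).
Allowed pairs: 0 of 10.

0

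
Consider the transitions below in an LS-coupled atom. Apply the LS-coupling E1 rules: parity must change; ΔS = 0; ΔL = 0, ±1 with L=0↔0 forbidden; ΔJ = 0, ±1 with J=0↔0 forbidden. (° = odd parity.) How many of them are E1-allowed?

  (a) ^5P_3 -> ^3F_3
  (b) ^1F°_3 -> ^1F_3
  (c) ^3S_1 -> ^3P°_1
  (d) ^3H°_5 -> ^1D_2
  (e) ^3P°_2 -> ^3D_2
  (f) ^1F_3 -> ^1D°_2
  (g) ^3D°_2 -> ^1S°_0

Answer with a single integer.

4

(a) forbidden (parity, ΔS, ΔL fail)
(b) allowed
(c) allowed
(d) forbidden (ΔS, ΔL, ΔJ fail)
(e) allowed
(f) allowed
(g) forbidden (parity, ΔS, ΔL, ΔJ fail)
Total allowed: 4 of 7.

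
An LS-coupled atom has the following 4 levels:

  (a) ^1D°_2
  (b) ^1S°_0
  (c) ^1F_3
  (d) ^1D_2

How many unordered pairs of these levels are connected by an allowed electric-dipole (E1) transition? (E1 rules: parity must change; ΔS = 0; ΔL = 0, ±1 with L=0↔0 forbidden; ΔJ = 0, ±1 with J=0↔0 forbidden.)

2

(a)–(b): forbidden (parity, ΔL, ΔJ).
(a)–(c): allowed.
(a)–(d): allowed.
(b)–(c): forbidden (ΔL, ΔJ).
(b)–(d): forbidden (ΔL, ΔJ).
(c)–(d): forbidden (parity).
Allowed pairs: 2 of 6.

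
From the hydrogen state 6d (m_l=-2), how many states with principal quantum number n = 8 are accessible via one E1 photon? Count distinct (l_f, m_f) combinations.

4

E1 requires Δl = ±1, so l_f ∈ {1, 3}; with 0 ≤ l_f ≤ n_f−1 = 7, the allowed l_f values are {1, 3}.
For l_f = 1: m_f ∈ {m_i−1, m_i, m_i+1} ∩ [−1, 1] = {-1} → 1 state.
For l_f = 3: m_f ∈ {m_i−1, m_i, m_i+1} ∩ [−3, 3] = {-3, -2, -1} → 3 states.
Total: 4.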